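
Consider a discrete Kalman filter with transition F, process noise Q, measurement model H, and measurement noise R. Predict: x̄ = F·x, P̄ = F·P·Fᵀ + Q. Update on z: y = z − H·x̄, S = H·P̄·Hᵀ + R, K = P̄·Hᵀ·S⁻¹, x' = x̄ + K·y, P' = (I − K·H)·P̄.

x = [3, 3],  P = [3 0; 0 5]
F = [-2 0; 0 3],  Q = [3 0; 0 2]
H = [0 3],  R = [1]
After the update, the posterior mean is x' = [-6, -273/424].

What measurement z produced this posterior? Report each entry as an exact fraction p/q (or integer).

x̄ = F·x = [-6, 9]
P̄ = F·P·Fᵀ + Q = [15 0; 0 47]
S = H·P̄·Hᵀ + R = [424]
K = P̄·Hᵀ·S⁻¹ = [0; 141/424]
x' − x̄ = [0, -4089/424] = K·y
y = (KᵀK)⁻¹·Kᵀ·(x' − x̄) = [-29]
z = y + H·x̄ = [-29] + [27] = [-2]

z = [-2]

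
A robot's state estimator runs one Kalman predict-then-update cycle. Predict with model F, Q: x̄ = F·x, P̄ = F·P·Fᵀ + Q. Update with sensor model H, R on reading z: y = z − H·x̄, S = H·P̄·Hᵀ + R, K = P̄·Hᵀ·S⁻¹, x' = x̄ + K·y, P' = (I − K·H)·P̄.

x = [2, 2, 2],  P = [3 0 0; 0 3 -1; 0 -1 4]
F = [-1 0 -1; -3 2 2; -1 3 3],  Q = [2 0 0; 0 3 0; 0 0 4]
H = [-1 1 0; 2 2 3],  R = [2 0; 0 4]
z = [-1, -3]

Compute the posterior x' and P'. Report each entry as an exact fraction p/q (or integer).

x̄ = F·x = [-4, 2, 10]
P̄ = F·P·Fᵀ + Q = [9 3 -6; 3 50 39; -6 39 52]
y = z − H·x̄ = [-7, -29]
S = H·P̄·Hᵀ + R = [55 217; 217 1128]
K = P̄·Hᵀ·S⁻¹ = [-8070/14951 1632/14951; 4625/14951 2066/14951; 2586/14951 2445/14951]
x' = x̄ + K·y = [-50642/14951, -62387/14951, 60503/14951]
P' = (I − K·H)·P̄ = [76347/14951 60207/14951 -88860/14951; 60207/14951 69457/14951 -83688/14951; -88860/14951 -83688/14951 118292/14951]

x' = [-50642/14951, -62387/14951, 60503/14951]
P' = [76347/14951 60207/14951 -88860/14951; 60207/14951 69457/14951 -83688/14951; -88860/14951 -83688/14951 118292/14951]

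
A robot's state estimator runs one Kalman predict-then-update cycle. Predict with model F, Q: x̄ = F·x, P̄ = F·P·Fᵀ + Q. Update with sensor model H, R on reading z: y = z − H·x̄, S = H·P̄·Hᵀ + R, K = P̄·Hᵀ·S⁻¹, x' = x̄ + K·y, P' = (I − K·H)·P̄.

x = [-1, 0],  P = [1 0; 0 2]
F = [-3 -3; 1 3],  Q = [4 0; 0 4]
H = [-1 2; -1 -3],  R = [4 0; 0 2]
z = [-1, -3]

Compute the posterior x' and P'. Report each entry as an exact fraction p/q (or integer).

x̄ = F·x = [3, -1]
P̄ = F·P·Fᵀ + Q = [31 -21; -21 23]
y = z − H·x̄ = [4, -3]
S = H·P̄·Hᵀ + R = [211 -128; -128 114]
K = P̄·Hᵀ·S⁻¹ = [-2113/3835 -1296/3835; 747/3835 -776/3835]
x' = x̄ + K·y = [6941/3835, 1481/3835]
P' = (I − K·H)·P̄ = [6108/3835 -1172/3835; -1172/3835 908/3835]

x' = [6941/3835, 1481/3835]
P' = [6108/3835 -1172/3835; -1172/3835 908/3835]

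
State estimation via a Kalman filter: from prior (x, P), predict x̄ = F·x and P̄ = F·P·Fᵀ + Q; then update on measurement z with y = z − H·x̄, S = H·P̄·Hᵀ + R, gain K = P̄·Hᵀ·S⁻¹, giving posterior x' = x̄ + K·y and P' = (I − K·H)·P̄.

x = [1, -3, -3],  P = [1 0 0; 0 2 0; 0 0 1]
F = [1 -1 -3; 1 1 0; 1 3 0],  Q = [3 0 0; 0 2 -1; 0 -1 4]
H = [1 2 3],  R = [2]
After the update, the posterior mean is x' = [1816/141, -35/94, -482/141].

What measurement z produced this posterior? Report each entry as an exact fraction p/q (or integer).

x̄ = F·x = [13, -2, -8]
P̄ = F·P·Fᵀ + Q = [15 -1 -5; -1 5 6; -5 6 23]
S = H·P̄·Hᵀ + R = [282]
K = P̄·Hᵀ·S⁻¹ = [-1/141; 9/94; 38/141]
x' − x̄ = [-17/141, 153/94, 646/141] = K·y
y = (KᵀK)⁻¹·Kᵀ·(x' − x̄) = [17]
z = y + H·x̄ = [17] + [-15] = [2]

z = [2]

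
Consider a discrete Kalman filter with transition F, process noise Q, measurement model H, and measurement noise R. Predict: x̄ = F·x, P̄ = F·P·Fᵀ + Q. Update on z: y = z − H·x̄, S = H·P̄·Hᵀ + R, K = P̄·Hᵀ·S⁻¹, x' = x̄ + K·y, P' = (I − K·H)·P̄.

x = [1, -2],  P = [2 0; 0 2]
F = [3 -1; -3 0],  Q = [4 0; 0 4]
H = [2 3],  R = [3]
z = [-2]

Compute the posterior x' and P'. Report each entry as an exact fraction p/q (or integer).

x̄ = F·x = [5, -3]
P̄ = F·P·Fᵀ + Q = [24 -18; -18 22]
y = z − H·x̄ = [-3]
S = H·P̄·Hᵀ + R = [81]
K = P̄·Hᵀ·S⁻¹ = [-2/27; 10/27]
x' = x̄ + K·y = [47/9, -37/9]
P' = (I − K·H)·P̄ = [212/9 -142/9; -142/9 98/9]

x' = [47/9, -37/9]
P' = [212/9 -142/9; -142/9 98/9]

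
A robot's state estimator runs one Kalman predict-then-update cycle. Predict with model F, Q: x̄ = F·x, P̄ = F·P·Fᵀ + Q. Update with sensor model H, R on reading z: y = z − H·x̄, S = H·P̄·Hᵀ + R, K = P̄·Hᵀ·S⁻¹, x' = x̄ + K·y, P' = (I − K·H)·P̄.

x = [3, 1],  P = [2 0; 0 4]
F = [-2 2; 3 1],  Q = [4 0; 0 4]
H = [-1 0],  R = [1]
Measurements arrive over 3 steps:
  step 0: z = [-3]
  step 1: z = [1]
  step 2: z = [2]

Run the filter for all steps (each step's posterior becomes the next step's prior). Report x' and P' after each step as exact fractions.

step 0: x' = [80/29, 262/29], P' = [28/29 -4/29; -4/29 738/29]
step 1: x' = [-2848/3241, 38594/3241], P' = [3212/3241 1292/3241; 1292/3241 63362/3241]
step 2: x' = [-454964/272165, -62/29], P' = [268924/272165 12/29; 12/29 594/29]

step 0: x̄ = F·x = [-4, 10]
step 0: P̄ = F·P·Fᵀ + Q = [28 -4; -4 26]
step 0: y = z − H·x̄ = [-7]
step 0: S = H·P̄·Hᵀ + R = [29]
step 0: K = P̄·Hᵀ·S⁻¹ = [-28/29; 4/29]
step 0: x' = x̄ + K·y = [80/29, 262/29]
step 0: P' = (I − K·H)·P̄ = [28/29 -4/29; -4/29 738/29]
step 1: x̄ = F·x = [364/29, 502/29]
step 1: P̄ = F·P·Fᵀ + Q = [3212/29 1292/29; 1292/29 1082/29]
step 1: y = z − H·x̄ = [393/29]
step 1: S = H·P̄·Hᵀ + R = [3241/29]
step 1: K = P̄·Hᵀ·S⁻¹ = [-3212/3241; -1292/3241]
step 1: x' = x̄ + K·y = [-2848/3241, 38594/3241]
step 1: P' = (I − K·H)·P̄ = [3212/3241 1292/3241; 1292/3241 63362/3241]
step 2: x̄ = F·x = [82884/3241, 30050/3241]
step 2: P̄ = F·P·Fᵀ + Q = [268924/3241 112620/3241; 112620/3241 112986/3241]
step 2: y = z − H·x̄ = [89366/3241]
step 2: S = H·P̄·Hᵀ + R = [272165/3241]
step 2: K = P̄·Hᵀ·S⁻¹ = [-268924/272165; -12/29]
step 2: x' = x̄ + K·y = [-454964/272165, -62/29]
step 2: P' = (I − K·H)·P̄ = [268924/272165 12/29; 12/29 594/29]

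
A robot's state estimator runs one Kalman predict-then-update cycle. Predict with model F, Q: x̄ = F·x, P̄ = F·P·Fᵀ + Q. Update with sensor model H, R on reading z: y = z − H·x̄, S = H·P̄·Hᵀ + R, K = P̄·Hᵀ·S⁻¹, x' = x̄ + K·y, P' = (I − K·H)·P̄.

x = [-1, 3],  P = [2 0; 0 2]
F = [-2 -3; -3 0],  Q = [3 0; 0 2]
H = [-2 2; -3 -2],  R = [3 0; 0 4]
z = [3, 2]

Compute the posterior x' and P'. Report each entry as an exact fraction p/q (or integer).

x̄ = F·x = [-7, 3]
P̄ = F·P·Fᵀ + Q = [29 12; 12 20]
y = z − H·x̄ = [-17, -13]
S = H·P̄·Hᵀ + R = [103 70; 70 489]
K = P̄·Hᵀ·S⁻¹ = [-8856/45467 -9053/45467; 13144/45467 -8948/45467]
x' = x̄ + K·y = [-50028/45467, 29277/45467]
P' = (I − K·H)·P̄ = [12556/45467 -728/45467; -728/45467 18988/45467]

x' = [-50028/45467, 29277/45467]
P' = [12556/45467 -728/45467; -728/45467 18988/45467]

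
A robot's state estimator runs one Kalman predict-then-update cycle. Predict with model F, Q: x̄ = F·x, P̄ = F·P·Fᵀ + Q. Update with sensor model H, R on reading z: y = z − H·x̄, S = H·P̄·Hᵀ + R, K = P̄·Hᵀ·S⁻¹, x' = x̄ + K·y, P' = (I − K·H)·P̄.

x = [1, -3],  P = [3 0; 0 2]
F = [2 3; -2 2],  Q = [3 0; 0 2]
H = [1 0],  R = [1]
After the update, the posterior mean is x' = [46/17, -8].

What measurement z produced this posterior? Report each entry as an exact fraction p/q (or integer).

x̄ = F·x = [-7, -8]
P̄ = F·P·Fᵀ + Q = [33 0; 0 22]
S = H·P̄·Hᵀ + R = [34]
K = P̄·Hᵀ·S⁻¹ = [33/34; 0]
x' − x̄ = [165/17, 0] = K·y
y = (KᵀK)⁻¹·Kᵀ·(x' − x̄) = [10]
z = y + H·x̄ = [10] + [-7] = [3]

z = [3]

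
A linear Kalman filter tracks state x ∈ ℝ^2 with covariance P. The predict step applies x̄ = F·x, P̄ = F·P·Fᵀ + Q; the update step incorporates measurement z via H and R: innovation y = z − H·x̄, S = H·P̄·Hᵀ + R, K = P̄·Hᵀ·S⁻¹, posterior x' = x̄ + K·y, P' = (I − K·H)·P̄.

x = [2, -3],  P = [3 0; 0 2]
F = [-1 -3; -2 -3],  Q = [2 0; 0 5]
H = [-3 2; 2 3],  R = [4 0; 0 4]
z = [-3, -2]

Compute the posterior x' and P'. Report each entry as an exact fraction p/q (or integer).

x' = [6935/13911, -4400/4637]
P' = [1364/4637 128/13911; 128/13911 4156/13911]

x̄ = F·x = [7, 5]
P̄ = F·P·Fᵀ + Q = [23 24; 24 35]
y = z − H·x̄ = [8, -31]
S = H·P̄·Hᵀ + R = [63 -48; -48 699]
K = P̄·Hᵀ·S⁻¹ = [-3005/13911 714/4637; 1982/13911 3181/13911]
x' = x̄ + K·y = [6935/13911, -4400/4637]
P' = (I − K·H)·P̄ = [1364/4637 128/13911; 128/13911 4156/13911]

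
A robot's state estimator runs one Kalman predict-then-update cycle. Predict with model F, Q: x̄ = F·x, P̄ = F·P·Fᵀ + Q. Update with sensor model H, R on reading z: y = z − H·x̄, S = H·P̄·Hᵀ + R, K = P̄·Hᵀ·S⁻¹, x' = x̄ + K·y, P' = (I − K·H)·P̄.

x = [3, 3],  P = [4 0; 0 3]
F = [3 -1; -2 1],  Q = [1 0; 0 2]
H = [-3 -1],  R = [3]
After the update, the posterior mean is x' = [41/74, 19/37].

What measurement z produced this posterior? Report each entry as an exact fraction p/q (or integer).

x̄ = F·x = [6, -3]
P̄ = F·P·Fᵀ + Q = [40 -27; -27 21]
S = H·P̄·Hᵀ + R = [222]
K = P̄·Hᵀ·S⁻¹ = [-31/74; 10/37]
x' − x̄ = [-403/74, 130/37] = K·y
y = (KᵀK)⁻¹·Kᵀ·(x' − x̄) = [13]
z = y + H·x̄ = [13] + [-15] = [-2]

z = [-2]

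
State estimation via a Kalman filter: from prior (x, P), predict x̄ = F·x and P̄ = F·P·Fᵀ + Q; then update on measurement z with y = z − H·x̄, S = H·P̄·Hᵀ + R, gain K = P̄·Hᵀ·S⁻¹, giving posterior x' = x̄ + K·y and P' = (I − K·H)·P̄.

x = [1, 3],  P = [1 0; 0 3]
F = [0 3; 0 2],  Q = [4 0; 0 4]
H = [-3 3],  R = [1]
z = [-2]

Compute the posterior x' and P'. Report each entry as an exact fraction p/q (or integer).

x̄ = F·x = [9, 6]
P̄ = F·P·Fᵀ + Q = [31 18; 18 16]
y = z − H·x̄ = [7]
S = H·P̄·Hᵀ + R = [100]
K = P̄·Hᵀ·S⁻¹ = [-39/100; -3/50]
x' = x̄ + K·y = [627/100, 279/50]
P' = (I − K·H)·P̄ = [1579/100 783/50; 783/50 391/25]

x' = [627/100, 279/50]
P' = [1579/100 783/50; 783/50 391/25]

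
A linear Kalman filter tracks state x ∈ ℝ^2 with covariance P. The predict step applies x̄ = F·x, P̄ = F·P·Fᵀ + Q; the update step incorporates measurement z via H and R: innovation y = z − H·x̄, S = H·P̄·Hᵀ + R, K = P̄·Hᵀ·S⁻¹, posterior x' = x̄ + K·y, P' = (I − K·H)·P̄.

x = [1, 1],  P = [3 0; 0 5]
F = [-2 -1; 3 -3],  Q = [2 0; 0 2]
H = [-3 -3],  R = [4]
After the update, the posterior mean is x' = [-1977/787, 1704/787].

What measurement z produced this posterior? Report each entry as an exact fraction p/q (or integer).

x̄ = F·x = [-3, 0]
P̄ = F·P·Fᵀ + Q = [19 -3; -3 74]
S = H·P̄·Hᵀ + R = [787]
K = P̄·Hᵀ·S⁻¹ = [-48/787; -213/787]
x' − x̄ = [384/787, 1704/787] = K·y
y = (KᵀK)⁻¹·Kᵀ·(x' − x̄) = [-8]
z = y + H·x̄ = [-8] + [9] = [1]

z = [1]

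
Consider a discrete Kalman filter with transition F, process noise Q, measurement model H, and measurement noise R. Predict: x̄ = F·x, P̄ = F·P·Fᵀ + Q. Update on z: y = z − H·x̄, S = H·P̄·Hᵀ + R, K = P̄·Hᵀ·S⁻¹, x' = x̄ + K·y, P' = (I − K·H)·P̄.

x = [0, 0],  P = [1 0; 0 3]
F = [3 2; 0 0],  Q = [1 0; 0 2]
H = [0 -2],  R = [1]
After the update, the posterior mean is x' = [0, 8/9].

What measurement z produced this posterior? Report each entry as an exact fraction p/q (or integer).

z = [-2]

x̄ = F·x = [0, 0]
P̄ = F·P·Fᵀ + Q = [22 0; 0 2]
S = H·P̄·Hᵀ + R = [9]
K = P̄·Hᵀ·S⁻¹ = [0; -4/9]
x' − x̄ = [0, 8/9] = K·y
y = (KᵀK)⁻¹·Kᵀ·(x' − x̄) = [-2]
z = y + H·x̄ = [-2] + [0] = [-2]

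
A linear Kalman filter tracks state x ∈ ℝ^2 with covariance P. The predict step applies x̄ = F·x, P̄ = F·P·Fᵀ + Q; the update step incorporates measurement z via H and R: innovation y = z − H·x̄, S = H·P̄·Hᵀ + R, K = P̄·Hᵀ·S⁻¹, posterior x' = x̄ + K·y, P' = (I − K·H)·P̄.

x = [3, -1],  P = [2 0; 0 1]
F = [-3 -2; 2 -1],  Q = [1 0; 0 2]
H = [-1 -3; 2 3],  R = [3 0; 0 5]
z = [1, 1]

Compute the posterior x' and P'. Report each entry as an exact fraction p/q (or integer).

x' = [-155/383, 86/383]
P' = [11361/1915 -5199/1915; -5199/1915 2766/1915]

x̄ = F·x = [-7, 7]
P̄ = F·P·Fᵀ + Q = [23 -10; -10 11]
y = z − H·x̄ = [15, -6]
S = H·P̄·Hᵀ + R = [65 -55; -55 76]
K = P̄·Hᵀ·S⁻¹ = [1412/1915 285/383; -1033/1915 -84/383]
x' = x̄ + K·y = [-155/383, 86/383]
P' = (I − K·H)·P̄ = [11361/1915 -5199/1915; -5199/1915 2766/1915]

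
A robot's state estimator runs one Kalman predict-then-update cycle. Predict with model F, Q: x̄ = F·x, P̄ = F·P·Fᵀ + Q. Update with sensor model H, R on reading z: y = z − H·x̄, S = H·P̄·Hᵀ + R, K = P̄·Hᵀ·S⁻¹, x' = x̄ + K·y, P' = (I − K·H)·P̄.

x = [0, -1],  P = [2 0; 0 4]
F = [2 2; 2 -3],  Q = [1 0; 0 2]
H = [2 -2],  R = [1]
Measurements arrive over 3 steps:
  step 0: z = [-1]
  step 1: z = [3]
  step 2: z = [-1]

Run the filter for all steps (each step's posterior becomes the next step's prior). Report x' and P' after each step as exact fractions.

step 0: x̄ = F·x = [-2, 3]
step 0: P̄ = F·P·Fᵀ + Q = [25 -16; -16 46]
step 0: y = z − H·x̄ = [9]
step 0: S = H·P̄·Hᵀ + R = [413]
step 0: K = P̄·Hᵀ·S⁻¹ = [82/413; -124/413]
step 0: x' = x̄ + K·y = [-88/413, 123/413]
step 0: P' = (I − K·H)·P̄ = [3601/413 3560/413; 3560/413 3622/413]
step 1: x̄ = F·x = [10/59, -545/413]
step 1: P̄ = F·P·Fᵀ + Q = [8255/59 -2064/59; -2064/59 5108/413]
step 1: y = z − H·x̄ = [9/413]
step 1: S = H·P̄·Hᵀ + R = [367569/413]
step 1: K = P̄·Hᵀ·S⁻¹ = [144466/367569; -39112/367569]
step 1: x' = x̄ + K·y = [7272/40841, -53989/40841]
step 1: P' = (I − K·H)·P̄ = [894793/367569 822560/367569; 822560/367569 842116/367569]
step 2: x̄ = F·x = [-93434/40841, 176511/40841]
step 2: P̄ = F·P·Fᵀ + Q = [1543965/40841 -346516/40841; -346516/40841 2022634/367569]
step 2: y = z − H·x̄ = [499049/40841]
step 2: S = H·P̄·Hᵀ + R = [88989997/367569]
step 2: K = P̄·Hᵀ·S⁻¹ = [34028658/88989997; -10282556/88989997]
step 2: x' = x̄ + K·y = [212219984/88989997, 258960703/88989997]
step 2: P' = (I − K·H)·P̄ = [213911949/88989997 196897620/88989997; 196897620/88989997 202038898/88989997]

step 0: x' = [-88/413, 123/413], P' = [3601/413 3560/413; 3560/413 3622/413]
step 1: x' = [7272/40841, -53989/40841], P' = [894793/367569 822560/367569; 822560/367569 842116/367569]
step 2: x' = [212219984/88989997, 258960703/88989997], P' = [213911949/88989997 196897620/88989997; 196897620/88989997 202038898/88989997]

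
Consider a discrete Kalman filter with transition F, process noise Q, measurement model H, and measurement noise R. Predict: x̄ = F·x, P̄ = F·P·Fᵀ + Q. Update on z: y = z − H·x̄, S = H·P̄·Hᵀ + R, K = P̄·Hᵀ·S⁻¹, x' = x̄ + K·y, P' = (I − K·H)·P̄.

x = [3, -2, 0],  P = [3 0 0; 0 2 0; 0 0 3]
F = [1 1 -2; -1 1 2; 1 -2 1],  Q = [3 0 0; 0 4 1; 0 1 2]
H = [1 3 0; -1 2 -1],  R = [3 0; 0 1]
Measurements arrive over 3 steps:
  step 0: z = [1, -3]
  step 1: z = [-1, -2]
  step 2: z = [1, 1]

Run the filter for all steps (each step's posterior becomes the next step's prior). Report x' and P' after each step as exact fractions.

step 0: x' = [-577/362, 140/181, 2231/362], P' = [11373/1810 -316/181 -16749/1810; -316/181 418/543 559/181; -16749/1810 559/181 28037/1810]
step 1: x' = [-147521837/147476822, 1984138/73738411, 447367909/147476822], P' = [210874695/147476822 -15509277/73738411 -199548171/147476822; -15509277/73738411 20441458/73738411 42087574/73738411; -199548171/147476822 42087574/73738411 381523717/147476822]
step 2: x' = [-1220404556569/721821904622, 311843019316/360910952311, 1656148433543/721821904622], P' = [1013704768455/721821904622 -73553988051/360910952311 -957880786815/721821904622; -73553988051/360910952311 99429589393/360910952311 203559720334/360910952311; -957880786815/721821904622 203559720334/360910952311 1848309149149/721821904622]

step 0: x̄ = F·x = [1, -5, 7]
step 0: P̄ = F·P·Fᵀ + Q = [20 -13 -7; -13 21 0; -7 0 16]
step 0: y = z − H·x̄ = [15, 15]
step 0: S = H·P̄·Hᵀ + R = [134 126; 126 159]
step 0: K = P̄·Hᵀ·S⁻¹ = [631/1810 -472/905; 34/181 107/543; 7/1810 -54/905]
step 0: x' = x̄ + K·y = [-577/362, 140/181, 2231/362]
step 0: P' = (I − K·H)·P̄ = [11373/1810 -316/181 -16749/1810; -316/181 418/543 559/181; -16749/1810 559/181 28037/1810]
step 1: x̄ = F·x = [-4759/362, 5319/362, 547/181]
step 1: P̄ = F·P·Fᵀ + Q = [505981/5430 -567371/5430 557/2715; -567371/5430 683491/5430 1088/2715; 557/2715 1088/2715 8078/2715]
step 1: y = z − H·x̄ = [-5780/181, -15027/362]
step 1: S = H·P̄·Hᵀ + R = [1634732/2715 692449/905; 692449/905 1841513/1810]
step 1: K = P̄·Hᵀ·S⁻¹ = [39273011/147476822 -36681816/73738411; 15271699/73738411 14304619/73738411; 17659091/147476822 -6812625/73738411]
step 1: x' = x̄ + K·y = [-147521837/147476822, 1984138/73738411, 447367909/147476822]
step 1: P' = (I − K·H)·P̄ = [210874695/147476822 -15509277/73738411 -199548171/147476822; -15509277/73738411 20441458/73738411 42087574/73738411; -199548171/147476822 42087574/73738411 381523717/147476822]
step 2: x̄ = F·x = [-1038289379/147476822, 1046225931/147476822, 145954760/73738411]
step 2: P̄ = F·P·Fᵀ + Q = [2619737929/147476822 -2494279331/147476822 8751947/73738411; -2494279331/147476822 3564690151/147476822 36377226/73738411; 8751947/73738411 36377226/73738411 219580501/73738411]
step 2: y = z − H·x̄ = [-976455796/73738411, -2691354899/147476822]
step 2: S = H·P̄·Hᵀ + R = [10089351884/73738411 10513457529/73738411; 10513457529/73738411 27186243661/147476822]
step 2: K = P̄·Hᵀ·S⁻¹ = [190793613383/721821904622 -175019966922/360910952311; 74911593376/360910952311 68853446503/360910952311; 87825845063/721821904622 -38094740499/360910952311]
step 2: x' = x̄ + K·y = [-1220404556569/721821904622, 311843019316/360910952311, 1656148433543/721821904622]
step 2: P' = (I − K·H)·P̄ = [1013704768455/721821904622 -73553988051/360910952311 -957880786815/721821904622; -73553988051/360910952311 99429589393/360910952311 203559720334/360910952311; -957880786815/721821904622 203559720334/360910952311 1848309149149/721821904622]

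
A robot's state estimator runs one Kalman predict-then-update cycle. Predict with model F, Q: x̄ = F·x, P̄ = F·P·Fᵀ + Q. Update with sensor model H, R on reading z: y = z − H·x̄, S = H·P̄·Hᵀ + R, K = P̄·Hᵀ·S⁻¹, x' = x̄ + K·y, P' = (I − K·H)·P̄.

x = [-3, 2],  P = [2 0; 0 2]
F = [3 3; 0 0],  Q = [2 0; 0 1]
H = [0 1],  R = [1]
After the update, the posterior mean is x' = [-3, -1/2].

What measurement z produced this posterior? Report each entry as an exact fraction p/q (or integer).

x̄ = F·x = [-3, 0]
P̄ = F·P·Fᵀ + Q = [38 0; 0 1]
S = H·P̄·Hᵀ + R = [2]
K = P̄·Hᵀ·S⁻¹ = [0; 1/2]
x' − x̄ = [0, -1/2] = K·y
y = (KᵀK)⁻¹·Kᵀ·(x' − x̄) = [-1]
z = y + H·x̄ = [-1] + [0] = [-1]

z = [-1]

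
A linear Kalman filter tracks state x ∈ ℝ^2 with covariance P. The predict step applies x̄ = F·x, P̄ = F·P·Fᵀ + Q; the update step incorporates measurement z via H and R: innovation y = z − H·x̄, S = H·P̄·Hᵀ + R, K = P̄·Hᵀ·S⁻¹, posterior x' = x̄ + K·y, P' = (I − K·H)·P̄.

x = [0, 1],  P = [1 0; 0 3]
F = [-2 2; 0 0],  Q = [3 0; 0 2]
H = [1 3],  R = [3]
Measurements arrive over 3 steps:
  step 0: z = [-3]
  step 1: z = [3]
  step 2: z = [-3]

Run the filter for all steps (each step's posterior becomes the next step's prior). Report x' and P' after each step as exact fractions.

step 0: x' = [-3/8, -3/4], P' = [399/40 -57/20; -57/20 11/10]
step 1: x' = [3891/1822, 225/911], P' = [14721/911 -4206/911; -4206/911 1462/911]
step 2: x' = [-93900/30061, 1062/30061], P' = [2123373/120244 -303339/60122; -303339/60122 51923/30061]

step 0: x̄ = F·x = [2, 0]
step 0: P̄ = F·P·Fᵀ + Q = [19 0; 0 2]
step 0: y = z − H·x̄ = [-5]
step 0: S = H·P̄·Hᵀ + R = [40]
step 0: K = P̄·Hᵀ·S⁻¹ = [19/40; 3/20]
step 0: x' = x̄ + K·y = [-3/8, -3/4]
step 0: P' = (I − K·H)·P̄ = [399/40 -57/20; -57/20 11/10]
step 1: x̄ = F·x = [-3/4, 0]
step 1: P̄ = F·P·Fᵀ + Q = [701/10 0; 0 2]
step 1: y = z − H·x̄ = [15/4]
step 1: S = H·P̄·Hᵀ + R = [911/10]
step 1: K = P̄·Hᵀ·S⁻¹ = [701/911; 60/911]
step 1: x' = x̄ + K·y = [3891/1822, 225/911]
step 1: P' = (I − K·H)·P̄ = [14721/911 -4206/911; -4206/911 1462/911]
step 2: x̄ = F·x = [-3441/911, 0]
step 2: P̄ = F·P·Fᵀ + Q = [101113/911 0; 0 2]
step 2: y = z − H·x̄ = [708/911]
step 2: S = H·P̄·Hᵀ + R = [120244/911]
step 2: K = P̄·Hᵀ·S⁻¹ = [101113/120244; 2733/60122]
step 2: x' = x̄ + K·y = [-93900/30061, 1062/30061]
step 2: P' = (I − K·H)·P̄ = [2123373/120244 -303339/60122; -303339/60122 51923/30061]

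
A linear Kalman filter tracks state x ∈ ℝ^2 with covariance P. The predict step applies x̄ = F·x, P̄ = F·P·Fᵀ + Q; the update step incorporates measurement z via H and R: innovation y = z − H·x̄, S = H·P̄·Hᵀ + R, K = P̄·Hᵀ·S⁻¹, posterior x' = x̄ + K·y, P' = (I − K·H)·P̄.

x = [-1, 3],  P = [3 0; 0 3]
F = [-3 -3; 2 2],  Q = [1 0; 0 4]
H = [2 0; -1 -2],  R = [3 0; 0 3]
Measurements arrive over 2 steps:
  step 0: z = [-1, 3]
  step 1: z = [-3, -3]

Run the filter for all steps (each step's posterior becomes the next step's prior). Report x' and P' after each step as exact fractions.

step 0: x̄ = F·x = [-6, 4]
step 0: P̄ = F·P·Fᵀ + Q = [55 -36; -36 28]
step 0: y = z − H·x̄ = [11, 5]
step 0: S = H·P̄·Hᵀ + R = [223 34; 34 26]
step 0: K = P̄·Hᵀ·S⁻¹ = [1141/2321 51/4642; -596/2321 -1006/2321]
step 0: x' = x̄ + K·y = [-2495/4642, -2302/2321]
step 0: P' = (I − K·H)·P̄ = [3423/4642 -894/2321; -894/2321 1956/2321]
step 1: x̄ = F·x = [21297/4642, -7099/2321]
step 1: P̄ = F·P·Fᵀ + Q = [38473/4642 -11277/2321; -11277/2321 16802/2321]
step 1: y = z − H·x̄ = [-28260/2321, -21025/4642]
step 1: S = H·P̄·Hᵀ + R = [83909/2321 6635/2321; 6635/2321 96599/4642]
step 1: K = P̄·Hᵀ·S⁻¹ = [1582262/3454321 19905/3454321; -811036/3454321 -1485386/3454321]
step 1: x' = x̄ + K·y = [-3507384/3454321, 6037386/3454321]
step 1: P' = (I − K·H)·P̄ = [2373393/3454321 -1216554/3454321; -1216554/3454321 2836356/3454321]

step 0: x' = [-2495/4642, -2302/2321], P' = [3423/4642 -894/2321; -894/2321 1956/2321]
step 1: x' = [-3507384/3454321, 6037386/3454321], P' = [2373393/3454321 -1216554/3454321; -1216554/3454321 2836356/3454321]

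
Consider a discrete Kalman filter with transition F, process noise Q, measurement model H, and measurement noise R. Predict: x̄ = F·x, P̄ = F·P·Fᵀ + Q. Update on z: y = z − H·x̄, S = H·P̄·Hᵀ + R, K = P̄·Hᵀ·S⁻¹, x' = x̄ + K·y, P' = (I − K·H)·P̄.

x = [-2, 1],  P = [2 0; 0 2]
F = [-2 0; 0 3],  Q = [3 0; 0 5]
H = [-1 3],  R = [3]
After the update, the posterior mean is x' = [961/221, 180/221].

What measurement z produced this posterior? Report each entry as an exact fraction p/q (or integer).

z = [-2]

x̄ = F·x = [4, 3]
P̄ = F·P·Fᵀ + Q = [11 0; 0 23]
S = H·P̄·Hᵀ + R = [221]
K = P̄·Hᵀ·S⁻¹ = [-11/221; 69/221]
x' − x̄ = [77/221, -483/221] = K·y
y = (KᵀK)⁻¹·Kᵀ·(x' − x̄) = [-7]
z = y + H·x̄ = [-7] + [5] = [-2]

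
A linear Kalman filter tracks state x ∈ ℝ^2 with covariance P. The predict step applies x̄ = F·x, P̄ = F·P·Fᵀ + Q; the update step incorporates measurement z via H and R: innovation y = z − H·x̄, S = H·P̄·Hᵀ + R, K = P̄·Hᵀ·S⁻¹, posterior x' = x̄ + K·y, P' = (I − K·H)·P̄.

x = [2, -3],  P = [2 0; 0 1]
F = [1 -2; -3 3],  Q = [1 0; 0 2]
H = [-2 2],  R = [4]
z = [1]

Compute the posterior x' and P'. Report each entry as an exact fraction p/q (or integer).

x̄ = F·x = [8, -15]
P̄ = F·P·Fᵀ + Q = [7 -12; -12 29]
y = z − H·x̄ = [47]
S = H·P̄·Hᵀ + R = [244]
K = P̄·Hᵀ·S⁻¹ = [-19/122; 41/122]
x' = x̄ + K·y = [83/122, 97/122]
P' = (I − K·H)·P̄ = [66/61 47/61; 47/61 88/61]

x' = [83/122, 97/122]
P' = [66/61 47/61; 47/61 88/61]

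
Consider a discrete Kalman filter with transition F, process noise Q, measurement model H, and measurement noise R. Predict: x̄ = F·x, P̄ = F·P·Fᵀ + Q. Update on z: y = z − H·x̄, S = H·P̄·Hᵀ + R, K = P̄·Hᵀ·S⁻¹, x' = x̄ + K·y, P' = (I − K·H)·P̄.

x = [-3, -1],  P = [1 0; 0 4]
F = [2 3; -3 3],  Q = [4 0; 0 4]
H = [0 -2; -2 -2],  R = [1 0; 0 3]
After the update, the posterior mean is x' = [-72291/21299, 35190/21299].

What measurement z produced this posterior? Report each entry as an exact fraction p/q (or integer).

z = [-3, 3]

x̄ = F·x = [-9, 6]
P̄ = F·P·Fᵀ + Q = [44 30; 30 49]
S = H·P̄·Hᵀ + R = [197 316; 316 615]
K = P̄·Hᵀ·S⁻¹ = [9868/21299 -10196/21299; -10342/21299 -158/21299]
x' − x̄ = [119400/21299, -92604/21299] = K·y
y = (KᵀK)⁻¹·Kᵀ·(x' − x̄) = [9, -3]
z = y + H·x̄ = [9, -3] + [-12, 6] = [-3, 3]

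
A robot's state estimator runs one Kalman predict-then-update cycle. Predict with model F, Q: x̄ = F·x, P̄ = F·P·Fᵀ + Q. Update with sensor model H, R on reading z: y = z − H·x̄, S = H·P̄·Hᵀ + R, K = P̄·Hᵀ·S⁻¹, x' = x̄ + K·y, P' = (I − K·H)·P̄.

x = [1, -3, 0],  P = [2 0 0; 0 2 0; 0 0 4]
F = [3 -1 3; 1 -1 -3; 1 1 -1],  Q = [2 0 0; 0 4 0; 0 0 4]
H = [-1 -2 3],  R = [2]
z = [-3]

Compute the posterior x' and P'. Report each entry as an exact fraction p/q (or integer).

x' = [11/4, 1, 1/2]
P' = [1803/34 -554/17 -71/17; -554/17 676/17 264/17; -71/17 264/17 154/17]

x̄ = F·x = [6, 4, -2]
P̄ = F·P·Fᵀ + Q = [58 -28 -8; -28 44 12; -8 12 12]
y = z − H·x̄ = [17]
S = H·P̄·Hᵀ + R = [136]
K = P̄·Hᵀ·S⁻¹ = [-13/68; -3/17; 5/34]
x' = x̄ + K·y = [11/4, 1, 1/2]
P' = (I − K·H)·P̄ = [1803/34 -554/17 -71/17; -554/17 676/17 264/17; -71/17 264/17 154/17]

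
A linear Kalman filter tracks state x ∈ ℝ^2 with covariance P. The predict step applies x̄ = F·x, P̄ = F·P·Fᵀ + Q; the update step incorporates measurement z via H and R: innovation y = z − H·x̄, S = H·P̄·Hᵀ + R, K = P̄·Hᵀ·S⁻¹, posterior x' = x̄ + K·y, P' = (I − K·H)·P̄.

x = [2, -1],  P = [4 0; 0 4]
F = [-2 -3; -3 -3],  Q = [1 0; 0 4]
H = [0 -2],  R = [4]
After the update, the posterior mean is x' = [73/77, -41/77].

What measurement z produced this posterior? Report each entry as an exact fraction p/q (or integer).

x̄ = F·x = [-1, -3]
P̄ = F·P·Fᵀ + Q = [53 60; 60 76]
S = H·P̄·Hᵀ + R = [308]
K = P̄·Hᵀ·S⁻¹ = [-30/77; -38/77]
x' − x̄ = [150/77, 190/77] = K·y
y = (KᵀK)⁻¹·Kᵀ·(x' − x̄) = [-5]
z = y + H·x̄ = [-5] + [6] = [1]

z = [1]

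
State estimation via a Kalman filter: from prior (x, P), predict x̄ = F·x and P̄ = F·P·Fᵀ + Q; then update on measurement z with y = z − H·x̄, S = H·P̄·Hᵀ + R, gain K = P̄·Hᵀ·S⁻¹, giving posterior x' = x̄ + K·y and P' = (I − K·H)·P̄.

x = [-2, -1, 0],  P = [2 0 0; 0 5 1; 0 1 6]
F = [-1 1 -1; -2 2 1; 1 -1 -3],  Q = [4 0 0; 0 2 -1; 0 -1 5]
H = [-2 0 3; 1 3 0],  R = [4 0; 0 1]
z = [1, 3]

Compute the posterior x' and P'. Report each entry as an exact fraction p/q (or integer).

x' = [86287/88447, 59680/88447, 85823/88447]
P' = [627639/88447 -202370/88447 436194/88447; -202370/88447 74936/88447 -141016/88447; 436194/88447 -141016/88447 341208/88447]

x̄ = F·x = [1, 2, -1]
P̄ = F·P·Fᵀ + Q = [15 7 9; 7 40 -40; 9 -40 72]
y = z − H·x̄ = [6, -4]
S = H·P̄·Hᵀ + R = [604 -405; -405 418]
K = P̄·Hᵀ·S⁻¹ = [13326/88447 20529/88447; -4577/88447 22438/88447; 37809/88447 13146/88447]
x' = x̄ + K·y = [86287/88447, 59680/88447, 85823/88447]
P' = (I − K·H)·P̄ = [627639/88447 -202370/88447 436194/88447; -202370/88447 74936/88447 -141016/88447; 436194/88447 -141016/88447 341208/88447]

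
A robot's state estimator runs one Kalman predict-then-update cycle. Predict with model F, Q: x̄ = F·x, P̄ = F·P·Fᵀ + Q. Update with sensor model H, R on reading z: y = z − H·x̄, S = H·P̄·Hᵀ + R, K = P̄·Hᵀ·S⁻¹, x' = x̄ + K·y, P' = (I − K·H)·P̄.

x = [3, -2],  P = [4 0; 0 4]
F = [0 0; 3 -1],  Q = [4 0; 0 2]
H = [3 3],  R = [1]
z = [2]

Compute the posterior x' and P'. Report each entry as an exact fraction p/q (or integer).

x̄ = F·x = [0, 11]
P̄ = F·P·Fᵀ + Q = [4 0; 0 42]
y = z − H·x̄ = [-31]
S = H·P̄·Hᵀ + R = [415]
K = P̄·Hᵀ·S⁻¹ = [12/415; 126/415]
x' = x̄ + K·y = [-372/415, 659/415]
P' = (I − K·H)·P̄ = [1516/415 -1512/415; -1512/415 1554/415]

x' = [-372/415, 659/415]
P' = [1516/415 -1512/415; -1512/415 1554/415]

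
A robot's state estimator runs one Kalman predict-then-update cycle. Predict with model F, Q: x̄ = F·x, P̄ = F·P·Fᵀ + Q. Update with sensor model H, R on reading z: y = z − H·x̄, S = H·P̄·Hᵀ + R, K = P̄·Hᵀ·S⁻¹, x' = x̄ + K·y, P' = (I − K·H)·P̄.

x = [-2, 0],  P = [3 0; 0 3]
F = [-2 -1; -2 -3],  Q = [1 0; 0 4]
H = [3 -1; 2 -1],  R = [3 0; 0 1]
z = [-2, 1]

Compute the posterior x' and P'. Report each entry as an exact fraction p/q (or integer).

x̄ = F·x = [4, 4]
P̄ = F·P·Fᵀ + Q = [16 21; 21 43]
y = z − H·x̄ = [-10, -3]
S = H·P̄·Hᵀ + R = [64 34; 34 24]
K = P̄·Hᵀ·S⁻¹ = [137/190 -107/190; 257/190 -186/95]
x' = x̄ + K·y = [-289/190, -347/95]
P' = (I − K·H)·P̄ = [259/95 1143/190; 1143/190 1329/95]

x' = [-289/190, -347/95]
P' = [259/95 1143/190; 1143/190 1329/95]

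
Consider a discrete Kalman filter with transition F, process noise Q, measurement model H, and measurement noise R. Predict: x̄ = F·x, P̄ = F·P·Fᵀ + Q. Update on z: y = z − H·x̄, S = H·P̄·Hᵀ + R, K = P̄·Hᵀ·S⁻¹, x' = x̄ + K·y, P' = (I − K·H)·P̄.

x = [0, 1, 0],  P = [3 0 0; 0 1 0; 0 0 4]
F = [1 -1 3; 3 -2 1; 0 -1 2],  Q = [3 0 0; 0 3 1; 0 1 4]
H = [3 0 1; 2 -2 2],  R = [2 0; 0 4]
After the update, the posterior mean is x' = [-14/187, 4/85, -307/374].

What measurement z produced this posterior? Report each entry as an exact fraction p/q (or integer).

x̄ = F·x = [-1, -2, -1]
P̄ = F·P·Fᵀ + Q = [43 23 25; 23 38 11; 25 11 21]
S = H·P̄·Hᵀ + R = [560 340; 340 340]
K = P̄·Hᵀ·S⁻¹ = [16/55 -49/1870; 2/5 -36/85; 13/110 82/935]
x' − x̄ = [173/187, 174/85, 67/374] = K·y
y = (KᵀK)⁻¹·Kᵀ·(x' − x̄) = [3, -2]
z = y + H·x̄ = [3, -2] + [-4, 0] = [-1, -2]

z = [-1, -2]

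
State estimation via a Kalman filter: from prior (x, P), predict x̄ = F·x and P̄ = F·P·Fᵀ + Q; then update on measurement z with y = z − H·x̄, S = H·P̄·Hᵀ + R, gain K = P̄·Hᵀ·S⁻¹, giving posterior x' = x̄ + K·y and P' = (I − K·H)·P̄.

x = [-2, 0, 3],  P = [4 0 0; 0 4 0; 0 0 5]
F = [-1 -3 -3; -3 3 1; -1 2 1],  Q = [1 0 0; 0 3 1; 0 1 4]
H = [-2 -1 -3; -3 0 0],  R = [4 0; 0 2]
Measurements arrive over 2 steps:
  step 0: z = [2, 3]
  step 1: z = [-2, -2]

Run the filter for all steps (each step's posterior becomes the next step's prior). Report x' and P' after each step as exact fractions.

step 0: x̄ = F·x = [-7, 9, 5]
step 0: P̄ = F·P·Fᵀ + Q = [86 -39 -35; -39 80 42; -35 42 29]
step 0: y = z − H·x̄ = [12, -18]
step 0: S = H·P̄·Hᵀ + R = [365 84; 84 776]
step 0: K = P̄·Hᵀ·S⁻¹ = [-7/34523 -45909/138092; -27289/69046 53457/276184; -13651/69046 43281/276184]
step 0: x' = x̄ + K·y = [-70309/69046, 106779/138092, -26693/138092]
step 0: P' = (I − K·H)·P̄ = [15303/69046 -17819/138092 -14427/138092; -17819/138092 1868283/276184 -453461/276184; -14427/138092 -453461/276184 243195/276184]
step 1: x̄ = F·x = [-24910/34523, 357749/69046, 327483/138092]
step 1: P̄ = F·P·Fᵀ + Q = [1348931/34523 -1545453/34523 -1972567/69046; -1545453/34523 4132761/69046 5040783/138092; -1972567/69046 5040783/138092 7268691/276184]
step 1: y = z − H·x̄ = [1222483/138092, -143776/34523]
step 1: S = H·P̄·Hᵀ + R = [42571475/276184 -10838649/69046; -10838649/69046 12209425/34523]
step 1: K = P̄·Hᵀ·S⁻¹ = [28903064/8250169651 -2721675567/8250169651; -1975261782/8250169651 2256139314/8250169651; -1980670799/8250169651 1120210068/8250169651]
step 1: x' = x̄ + K·y = [5637785720/8250169651, 15864359933/8250169651, -2634355093/8250169651]
step 1: P' = (I − K·H)·P̄ = [1814450378/8250169651 -1504092876/8250169651 -746806712/8250169651; -1504092876/8250169651 33130794867/8250169651 -7407187329/8250169651; -746806712/8250169651 -7407187329/8250169651 5607827983/8250169651]

step 0: x' = [-70309/69046, 106779/138092, -26693/138092], P' = [15303/69046 -17819/138092 -14427/138092; -17819/138092 1868283/276184 -453461/276184; -14427/138092 -453461/276184 243195/276184]
step 1: x' = [5637785720/8250169651, 15864359933/8250169651, -2634355093/8250169651], P' = [1814450378/8250169651 -1504092876/8250169651 -746806712/8250169651; -1504092876/8250169651 33130794867/8250169651 -7407187329/8250169651; -746806712/8250169651 -7407187329/8250169651 5607827983/8250169651]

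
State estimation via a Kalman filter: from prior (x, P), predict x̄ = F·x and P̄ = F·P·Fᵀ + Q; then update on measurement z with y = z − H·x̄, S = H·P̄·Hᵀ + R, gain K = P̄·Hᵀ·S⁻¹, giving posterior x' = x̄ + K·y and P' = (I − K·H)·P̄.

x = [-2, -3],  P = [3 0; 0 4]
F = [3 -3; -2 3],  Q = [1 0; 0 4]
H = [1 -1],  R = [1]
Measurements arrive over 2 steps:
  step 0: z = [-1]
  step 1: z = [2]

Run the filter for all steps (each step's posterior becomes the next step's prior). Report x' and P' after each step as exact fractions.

step 0: x̄ = F·x = [3, -5]
step 0: P̄ = F·P·Fᵀ + Q = [64 -54; -54 52]
step 0: y = z − H·x̄ = [-9]
step 0: S = H·P̄·Hᵀ + R = [225]
step 0: K = P̄·Hᵀ·S⁻¹ = [118/225; -106/225]
step 0: x' = x̄ + K·y = [-43/25, -19/25]
step 0: P' = (I − K·H)·P̄ = [476/225 358/225; 358/225 464/225]
step 1: x̄ = F·x = [-72/25, 29/25]
step 1: P̄ = F·P·Fᵀ + Q = [249/25 -554/75; -554/75 2684/225]
step 1: y = z − H·x̄ = [151/25]
step 1: S = H·P̄·Hᵀ + R = [8474/225]
step 1: K = P̄·Hᵀ·S⁻¹ = [3903/8474; -2173/4237]
step 1: x' = x̄ + K·y = [-831/8474, -8210/4237]
step 1: P' = (I − K·H)·P̄ = [16697/8474 6397/4237; 6397/4237 8570/4237]

step 0: x' = [-43/25, -19/25], P' = [476/225 358/225; 358/225 464/225]
step 1: x' = [-831/8474, -8210/4237], P' = [16697/8474 6397/4237; 6397/4237 8570/4237]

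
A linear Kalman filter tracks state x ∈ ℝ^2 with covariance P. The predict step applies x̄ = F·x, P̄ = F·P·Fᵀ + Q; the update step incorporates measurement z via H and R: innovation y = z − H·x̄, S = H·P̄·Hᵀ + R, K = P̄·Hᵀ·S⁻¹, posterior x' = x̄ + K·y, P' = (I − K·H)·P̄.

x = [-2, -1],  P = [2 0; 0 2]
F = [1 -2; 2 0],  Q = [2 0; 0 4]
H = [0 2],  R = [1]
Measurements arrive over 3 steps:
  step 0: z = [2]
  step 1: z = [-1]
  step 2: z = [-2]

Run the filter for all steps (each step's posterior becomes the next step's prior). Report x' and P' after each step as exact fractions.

step 0: x' = [80/49, 44/49], P' = [524/49 4/49; 4/49 12/49]
step 1: x' = [-17048/9217, -4424/9217], P' = [36078/9217 1032/9217; 1032/9217 2292/9217]
step 2: x' = [81544/733937, -758816/733937], P' = [2733664/733937 68028/733937; 68028/733937 181180/733937]

step 0: x̄ = F·x = [0, -4]
step 0: P̄ = F·P·Fᵀ + Q = [12 4; 4 12]
step 0: y = z − H·x̄ = [10]
step 0: S = H·P̄·Hᵀ + R = [49]
step 0: K = P̄·Hᵀ·S⁻¹ = [8/49; 24/49]
step 0: x' = x̄ + K·y = [80/49, 44/49]
step 0: P' = (I − K·H)·P̄ = [524/49 4/49; 4/49 12/49]
step 1: x̄ = F·x = [-8/49, 160/49]
step 1: P̄ = F·P·Fᵀ + Q = [654/49 1032/49; 1032/49 2292/49]
step 1: y = z − H·x̄ = [-369/49]
step 1: S = H·P̄·Hᵀ + R = [9217/49]
step 1: K = P̄·Hᵀ·S⁻¹ = [2064/9217; 4584/9217]
step 1: x' = x̄ + K·y = [-17048/9217, -4424/9217]
step 1: P' = (I − K·H)·P̄ = [36078/9217 1032/9217; 1032/9217 2292/9217]
step 2: x̄ = F·x = [-8200/9217, -34096/9217]
step 2: P̄ = F·P·Fᵀ + Q = [59552/9217 68028/9217; 68028/9217 181180/9217]
step 2: y = z − H·x̄ = [49758/9217]
step 2: S = H·P̄·Hᵀ + R = [733937/9217]
step 2: K = P̄·Hᵀ·S⁻¹ = [136056/733937; 362360/733937]
step 2: x' = x̄ + K·y = [81544/733937, -758816/733937]
step 2: P' = (I − K·H)·P̄ = [2733664/733937 68028/733937; 68028/733937 181180/733937]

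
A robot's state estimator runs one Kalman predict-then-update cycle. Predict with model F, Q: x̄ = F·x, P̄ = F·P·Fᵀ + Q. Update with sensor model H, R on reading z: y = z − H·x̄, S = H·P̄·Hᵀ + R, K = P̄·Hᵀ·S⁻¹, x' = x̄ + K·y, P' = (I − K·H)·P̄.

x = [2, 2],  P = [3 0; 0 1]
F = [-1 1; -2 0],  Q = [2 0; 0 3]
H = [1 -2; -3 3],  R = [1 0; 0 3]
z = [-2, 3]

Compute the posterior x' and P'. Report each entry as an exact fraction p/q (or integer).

x̄ = F·x = [0, -4]
P̄ = F·P·Fᵀ + Q = [6 6; 6 15]
y = z − H·x̄ = [-10, 15]
S = H·P̄·Hᵀ + R = [43 -54; -54 84]
K = P̄·Hᵀ·S⁻¹ = [-21/29 -27/58; -93/116 -45/232]
x' = x̄ + K·y = [15/58, 257/232]
P' = (I − K·H)·P̄ = [48/29 69/58; 69/58 231/232]

x' = [15/58, 257/232]
P' = [48/29 69/58; 69/58 231/232]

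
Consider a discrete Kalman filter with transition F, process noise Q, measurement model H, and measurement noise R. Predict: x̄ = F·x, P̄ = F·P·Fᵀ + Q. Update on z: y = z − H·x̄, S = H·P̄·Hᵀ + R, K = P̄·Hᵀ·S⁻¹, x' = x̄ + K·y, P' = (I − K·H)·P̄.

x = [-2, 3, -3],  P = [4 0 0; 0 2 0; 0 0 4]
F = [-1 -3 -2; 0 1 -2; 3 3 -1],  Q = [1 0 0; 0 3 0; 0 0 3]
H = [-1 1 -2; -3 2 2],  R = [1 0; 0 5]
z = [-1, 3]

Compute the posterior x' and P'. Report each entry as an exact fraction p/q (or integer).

x̄ = F·x = [-1, 9, 6]
P̄ = F·P·Fᵀ + Q = [39 10 -22; 10 21 14; -22 14 61]
y = z − H·x̄ = [1, -30]
S = H·P̄·Hᵀ + R = [141 -251; -251 940]
K = P̄·Hᵀ·S⁻¹ = [-21291/69539 -16116/69539; -5940/69539 1373/69539; -26624/69539 8870/69539]
x' = x̄ + K·y = [392650/69539, 578721/69539, 124510/69539]
P' = (I − K·H)·P̄ = [759030/69539 978083/69539 120172/69539; 978083/69539 1304419/69539 166138/69539; 120172/69539 166138/69539 36295/69539]

x' = [392650/69539, 578721/69539, 124510/69539]
P' = [759030/69539 978083/69539 120172/69539; 978083/69539 1304419/69539 166138/69539; 120172/69539 166138/69539 36295/69539]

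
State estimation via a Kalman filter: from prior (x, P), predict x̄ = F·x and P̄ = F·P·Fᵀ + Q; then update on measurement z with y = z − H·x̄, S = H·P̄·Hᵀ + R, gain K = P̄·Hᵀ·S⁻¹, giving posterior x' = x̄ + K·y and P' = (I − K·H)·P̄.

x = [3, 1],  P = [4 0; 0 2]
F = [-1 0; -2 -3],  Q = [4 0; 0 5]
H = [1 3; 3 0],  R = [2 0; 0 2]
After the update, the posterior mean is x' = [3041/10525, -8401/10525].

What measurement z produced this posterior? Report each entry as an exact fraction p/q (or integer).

x̄ = F·x = [-3, -9]
P̄ = F·P·Fᵀ + Q = [8 8; 8 39]
S = H·P̄·Hᵀ + R = [409 96; 96 74]
K = P̄·Hᵀ·S⁻¹ = [32/10525 3372/10525; 3473/10525 -1092/10525]
x' − x̄ = [34616/10525, 86324/10525] = K·y
y = (KᵀK)⁻¹·Kᵀ·(x' − x̄) = [28, 10]
z = y + H·x̄ = [28, 10] + [-30, -9] = [-2, 1]

z = [-2, 1]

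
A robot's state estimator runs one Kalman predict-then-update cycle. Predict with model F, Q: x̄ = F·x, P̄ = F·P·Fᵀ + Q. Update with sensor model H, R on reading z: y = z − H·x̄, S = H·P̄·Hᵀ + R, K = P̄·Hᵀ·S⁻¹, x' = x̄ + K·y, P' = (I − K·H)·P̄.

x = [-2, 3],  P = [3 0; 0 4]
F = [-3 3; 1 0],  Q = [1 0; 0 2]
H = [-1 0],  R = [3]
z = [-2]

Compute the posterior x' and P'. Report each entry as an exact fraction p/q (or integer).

x̄ = F·x = [15, -2]
P̄ = F·P·Fᵀ + Q = [64 -9; -9 5]
y = z − H·x̄ = [13]
S = H·P̄·Hᵀ + R = [67]
K = P̄·Hᵀ·S⁻¹ = [-64/67; 9/67]
x' = x̄ + K·y = [173/67, -17/67]
P' = (I − K·H)·P̄ = [192/67 -27/67; -27/67 254/67]

x' = [173/67, -17/67]
P' = [192/67 -27/67; -27/67 254/67]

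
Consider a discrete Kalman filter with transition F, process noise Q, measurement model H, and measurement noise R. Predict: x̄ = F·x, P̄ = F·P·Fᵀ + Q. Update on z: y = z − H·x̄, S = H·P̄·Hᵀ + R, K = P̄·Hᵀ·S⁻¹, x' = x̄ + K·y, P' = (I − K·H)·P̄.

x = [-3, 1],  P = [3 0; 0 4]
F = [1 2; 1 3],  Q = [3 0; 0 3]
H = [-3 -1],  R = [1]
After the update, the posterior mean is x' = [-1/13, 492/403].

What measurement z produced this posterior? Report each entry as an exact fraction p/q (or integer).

x̄ = F·x = [-1, 0]
P̄ = F·P·Fᵀ + Q = [22 27; 27 42]
S = H·P̄·Hᵀ + R = [403]
K = P̄·Hᵀ·S⁻¹ = [-3/13; -123/403]
x' − x̄ = [12/13, 492/403] = K·y
y = (KᵀK)⁻¹·Kᵀ·(x' − x̄) = [-4]
z = y + H·x̄ = [-4] + [3] = [-1]

z = [-1]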